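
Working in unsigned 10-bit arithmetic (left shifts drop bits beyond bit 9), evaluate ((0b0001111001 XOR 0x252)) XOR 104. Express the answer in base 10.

579

0b0001111001 = 0001111001
0x252 = 1001010010
→ XOR → 1000101011 = 555
104 = 0001101000
→ XOR → 1001000011 = 579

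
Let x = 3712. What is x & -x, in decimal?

128

x = 111010000000 = 3712
-x (two's complement) = …000110000000
AND   = 000010000000 = 128
(x & -x isolates the lowest set bit of x.)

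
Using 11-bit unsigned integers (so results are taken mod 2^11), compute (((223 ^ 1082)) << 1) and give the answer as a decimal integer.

223 = 00011011111
1082 = 10000111010
→ ^ → 10011100101 = 1253
→ << 1 (mod 2^11) → 00111001010 = 458

458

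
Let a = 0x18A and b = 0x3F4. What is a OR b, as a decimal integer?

0x18A = 0110001010
0x3F4 = 1111110100
 OR → 1111111110 = 1022

1022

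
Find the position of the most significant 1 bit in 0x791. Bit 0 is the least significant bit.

0x791 = 11110010001
The topmost 1 is at position 10 (since 2^10 = 1024 ≤ 1937 < 2048).

10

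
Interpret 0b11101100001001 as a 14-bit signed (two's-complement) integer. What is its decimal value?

pattern = 11101100001001 (MSB is 1 ⇒ negative)
Invert: 00010011110110, add 1 → 00010011110111 = 1271, so the value is -1271.
(Equivalently: 15113 - 2^14 = 15113 - 16384 = -1271.)

-1271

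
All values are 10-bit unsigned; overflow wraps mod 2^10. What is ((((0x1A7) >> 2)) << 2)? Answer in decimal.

420

0x1A7 = 0110100111
→ >> 2 → 0001101001 = 105
→ << 2 (mod 2^10) → 0110100100 = 420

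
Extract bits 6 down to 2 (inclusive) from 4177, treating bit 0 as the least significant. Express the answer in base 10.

20

v = 01000001010001
Shift right by 2: 010000010100
Mask low 5 bits: 10100 = 20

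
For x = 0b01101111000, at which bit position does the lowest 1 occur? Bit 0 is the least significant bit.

0b01101111000 = 1101111000
Trailing zeros: 3, so the lowest set bit is bit 3 (value 8).

3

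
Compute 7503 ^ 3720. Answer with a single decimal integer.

7503 = 1110101001111
3720 = 0111010001000
XOR → 1001111000111 = 5063

5063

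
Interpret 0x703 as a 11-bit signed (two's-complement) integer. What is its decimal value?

pattern = 11100000011 (MSB is 1 ⇒ negative)
Invert: 00011111100, add 1 → 00011111101 = 253, so the value is -253.
(Equivalently: 1795 - 2^11 = 1795 - 2048 = -253.)

-253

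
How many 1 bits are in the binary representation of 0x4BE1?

0x4BE1 = 100101111100001
Count the 1s: 1 + 1 + 1 + 1 + 1 + 1 + 1 + 1 = 8

8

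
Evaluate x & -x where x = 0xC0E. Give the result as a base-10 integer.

2

x = 110000001110 = 3086
-x (two's complement) = …001111110010
AND   = 000000000010 = 2
(x & -x isolates the lowest set bit of x.)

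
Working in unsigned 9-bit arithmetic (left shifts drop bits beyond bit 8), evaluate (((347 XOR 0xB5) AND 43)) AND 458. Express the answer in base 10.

347 = 101011011
0xB5 = 010110101
→ XOR → 111101110 = 494
43 = 000101011
→ AND → 000101010 = 42
458 = 111001010
→ AND → 000001010 = 10

10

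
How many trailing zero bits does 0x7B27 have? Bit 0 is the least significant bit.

0

0x7B27 = 111101100100111
Trailing zeros: 0, so the lowest set bit is bit 0 (value 1).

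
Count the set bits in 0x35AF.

0x35AF = 11010110101111
Count the 1s: 1 + 1 + 1 + 1 + 1 + 1 + 1 + 1 + 1 + 1 = 10

10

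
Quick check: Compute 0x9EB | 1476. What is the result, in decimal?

0x9EB = 100111101011
1476 = 010111000100
 OR → 110111101111 = 3567

3567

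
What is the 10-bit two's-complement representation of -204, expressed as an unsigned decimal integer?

820

204 in 10 bits: 0011001100
Invert: 1100110011
Add 1:  1100110100 = 820
(Check: 2^10 - 204 = 1024 - 204 = 820.)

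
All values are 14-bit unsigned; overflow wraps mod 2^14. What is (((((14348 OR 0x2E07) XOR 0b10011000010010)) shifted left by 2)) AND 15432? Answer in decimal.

14348 = 11100000001100
0x2E07 = 10111000000111
→ OR → 11111000001111 = 15887
0b10011000010010 = 10011000010010
→ XOR → 01100000011101 = 6173
→ shifted left by 2 (mod 2^14) → 10000001110100 = 8308
15432 = 11110001001000
→ AND → 10000001000000 = 8256

8256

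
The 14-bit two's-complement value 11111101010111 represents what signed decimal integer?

pattern = 11111101010111 (MSB is 1 ⇒ negative)
Invert: 00000010101000, add 1 → 00000010101001 = 169, so the value is -169.
(Equivalently: 16215 - 2^14 = 16215 - 16384 = -169.)

-169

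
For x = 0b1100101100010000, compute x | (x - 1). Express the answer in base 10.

x = 1100101100010000 = 51984
x - 1 = 1100101100001111
OR    = 1100101100011111 = 51999
(x | (x - 1) sets all bits below the lowest set bit.)

51999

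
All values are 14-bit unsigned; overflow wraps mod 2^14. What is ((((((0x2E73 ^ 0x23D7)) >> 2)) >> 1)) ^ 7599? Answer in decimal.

0x2E73 = 10111001110011
0x23D7 = 10001111010111
→ ^ → 00110110100100 = 3492
→ >> 2 → 00001101101001 = 873
→ >> 1 → 00000110110100 = 436
7599 = 01110110101111
→ ^ → 01110000011011 = 7195

7195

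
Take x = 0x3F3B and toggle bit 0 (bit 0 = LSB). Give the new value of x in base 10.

16186

x = 011111100111011
bit 0 is currently 1; toggle it via x ^ (1 << 0) = x ^ 1
→ 011111100111010 = 16186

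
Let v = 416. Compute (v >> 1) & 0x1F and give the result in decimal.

v = 110100000
Shift right by 1: 11010000
Mask low 5 bits: 10000 = 16

16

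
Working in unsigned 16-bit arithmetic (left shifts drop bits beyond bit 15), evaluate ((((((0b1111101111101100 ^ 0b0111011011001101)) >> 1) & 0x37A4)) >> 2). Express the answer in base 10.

416

0b1111101111101100 = 1111101111101100
0b0111011011001101 = 0111011011001101
→ ^ → 1000110100100001 = 36129
→ >> 1 → 0100011010010000 = 18064
0x37A4 = 0011011110100100
→ & → 0000011010000000 = 1664
→ >> 2 → 0000000110100000 = 416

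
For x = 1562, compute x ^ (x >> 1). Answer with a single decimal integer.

1303

x = 11000011010 = 1562
x>>1 = 01100001101
XOR  = 10100010111 = 1303
(x ^ (x >> 1) gives the standard binary-reflected Gray code of x.)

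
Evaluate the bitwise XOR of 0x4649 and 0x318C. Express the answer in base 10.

0x4649 = 100011001001001
0x318C = 011000110001100
XOR → 111011111000101 = 30661

30661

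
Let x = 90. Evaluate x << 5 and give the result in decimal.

90 = 000001011010
shift left by 5 → 101101000000 = 2880
(equivalently, 90 × 2^5 = 90 × 32)

2880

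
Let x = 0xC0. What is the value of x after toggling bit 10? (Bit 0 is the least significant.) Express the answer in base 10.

x = 000011000000
bit 10 is currently 0; toggle it via x ^ (1 << 10) = x ^ 1024
→ 010011000000 = 1216

1216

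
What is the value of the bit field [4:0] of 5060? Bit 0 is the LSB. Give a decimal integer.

4

v = 01001111000100
Shift right by 0: 01001111000100
Mask low 5 bits: 00100 = 4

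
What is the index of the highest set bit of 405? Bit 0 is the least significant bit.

8

405 = 110010101
The topmost 1 is at position 8 (since 2^8 = 256 ≤ 405 < 512).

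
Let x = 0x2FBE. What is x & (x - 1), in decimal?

12220

x = 10111110111110 = 12222
x - 1 = 10111110111101
AND   = 10111110111100 = 12220
(x & (x - 1) clears the lowest set bit of x.)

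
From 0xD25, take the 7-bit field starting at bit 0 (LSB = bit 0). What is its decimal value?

37

v = 110100100101
Shift right by 0: 110100100101
Mask low 7 bits: 0100101 = 37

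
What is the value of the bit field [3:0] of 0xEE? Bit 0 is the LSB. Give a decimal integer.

14

v = 11101110
Shift right by 0: 11101110
Mask low 4 bits: 1110 = 14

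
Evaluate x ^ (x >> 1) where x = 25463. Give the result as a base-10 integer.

21196

x = 110001101110111 = 25463
x>>1 = 011000110111011
XOR  = 101001011001100 = 21196
(x ^ (x >> 1) gives the standard binary-reflected Gray code of x.)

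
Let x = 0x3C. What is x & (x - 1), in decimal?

x = 111100 = 60
x - 1 = 111011
AND   = 111000 = 56
(x & (x - 1) clears the lowest set bit of x.)

56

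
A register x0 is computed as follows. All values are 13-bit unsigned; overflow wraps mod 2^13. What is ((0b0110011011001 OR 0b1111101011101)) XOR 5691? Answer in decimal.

2534

0b0110011011001 = 0110011011001
0b1111101011101 = 1111101011101
→ OR → 1111111011101 = 8157
5691 = 1011000111011
→ XOR → 0100111100110 = 2534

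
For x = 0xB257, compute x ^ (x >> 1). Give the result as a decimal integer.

60284

x = 1011001001010111 = 45655
x>>1 = 0101100100101011
XOR  = 1110101101111100 = 60284
(x ^ (x >> 1) gives the standard binary-reflected Gray code of x.)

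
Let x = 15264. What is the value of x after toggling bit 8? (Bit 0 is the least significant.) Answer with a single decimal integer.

x = 011101110100000
bit 8 is currently 1; toggle it via x ^ (1 << 8) = x ^ 256
→ 011101010100000 = 15008

15008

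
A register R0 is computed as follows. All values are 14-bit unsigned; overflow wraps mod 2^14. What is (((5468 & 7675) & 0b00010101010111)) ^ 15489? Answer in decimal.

14801

5468 = 01010101011100
7675 = 01110111111011
→ & → 01010101011000 = 5464
0b00010101010111 = 00010101010111
→ & → 00010101010000 = 1360
15489 = 11110010000001
→ ^ → 11100111010001 = 14801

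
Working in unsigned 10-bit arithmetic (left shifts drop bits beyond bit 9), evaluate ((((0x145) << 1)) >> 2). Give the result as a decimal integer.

162

0x145 = 0101000101
→ << 1 (mod 2^10) → 1010001010 = 650
→ >> 2 → 0010100010 = 162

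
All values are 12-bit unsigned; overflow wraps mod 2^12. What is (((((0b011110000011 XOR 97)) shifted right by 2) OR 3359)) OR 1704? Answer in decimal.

4095

0b011110000011 = 011110000011
97 = 000001100001
→ XOR → 011111100010 = 2018
→ shifted right by 2 → 000111111000 = 504
3359 = 110100011111
→ OR → 110111111111 = 3583
1704 = 011010101000
→ OR → 111111111111 = 4095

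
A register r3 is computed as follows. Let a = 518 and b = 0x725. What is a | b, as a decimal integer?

518 = 01000000110
0x725 = 11100100101
 OR → 11100100111 = 1831

1831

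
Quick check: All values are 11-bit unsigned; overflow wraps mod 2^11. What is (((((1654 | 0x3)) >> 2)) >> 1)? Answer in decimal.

1654 = 11001110110
0x3 = 00000000011
→ | → 11001110111 = 1655
→ >> 2 → 00110011101 = 413
→ >> 1 → 00011001110 = 206

206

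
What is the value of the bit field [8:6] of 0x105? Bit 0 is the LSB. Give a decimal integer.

4

v = 100000101
Shift right by 6: 100
Mask low 3 bits: 100 = 4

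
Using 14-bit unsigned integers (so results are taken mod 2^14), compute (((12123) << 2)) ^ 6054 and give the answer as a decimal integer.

10954

12123 = 10111101011011
→ << 2 (mod 2^14) → 11110101101100 = 15724
6054 = 01011110100110
→ ^ → 10101011001010 = 10954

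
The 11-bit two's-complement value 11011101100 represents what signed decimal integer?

-276

pattern = 11011101100 (MSB is 1 ⇒ negative)
Invert: 00100010011, add 1 → 00100010100 = 276, so the value is -276.
(Equivalently: 1772 - 2^11 = 1772 - 2048 = -276.)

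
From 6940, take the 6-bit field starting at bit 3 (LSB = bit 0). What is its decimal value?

v = 001101100011100
Shift right by 3: 001101100011
Mask low 6 bits: 100011 = 35

35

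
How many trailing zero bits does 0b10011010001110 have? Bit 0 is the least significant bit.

1

0b10011010001110 = 10011010001110
Trailing zeros: 1, so the lowest set bit is bit 1 (value 2).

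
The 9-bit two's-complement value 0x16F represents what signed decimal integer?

pattern = 101101111 (MSB is 1 ⇒ negative)
Invert: 010010000, add 1 → 010010001 = 145, so the value is -145.
(Equivalently: 367 - 2^9 = 367 - 512 = -145.)

-145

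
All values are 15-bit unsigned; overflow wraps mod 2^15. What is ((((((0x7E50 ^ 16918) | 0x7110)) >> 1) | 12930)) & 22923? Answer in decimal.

6283

0x7E50 = 111111001010000
16918 = 100001000010110
→ ^ → 011110001000110 = 15430
0x7110 = 111000100010000
→ | → 111110101010110 = 32086
→ >> 1 → 011111010101011 = 16043
12930 = 011001010000010
→ | → 011111010101011 = 16043
22923 = 101100110001011
→ & → 001100010001011 = 6283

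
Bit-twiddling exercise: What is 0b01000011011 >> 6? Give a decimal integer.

8

x = 1000011011
shift right by 6 → 0000001000 = 8
(equivalently, floor(539 / 64))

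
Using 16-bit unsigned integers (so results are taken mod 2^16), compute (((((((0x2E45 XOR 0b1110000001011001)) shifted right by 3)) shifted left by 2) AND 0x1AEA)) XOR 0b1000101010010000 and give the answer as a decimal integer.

0x2E45 = 0010111001000101
0b1110000001011001 = 1110000001011001
→ XOR → 1100111000011100 = 52764
→ shifted right by 3 → 0001100111000011 = 6595
→ shifted left by 2 (mod 2^16) → 0110011100001100 = 26380
0x1AEA = 0001101011101010
→ AND → 0000001000001000 = 520
0b1000101010010000 = 1000101010010000
→ XOR → 1000100010011000 = 34968

34968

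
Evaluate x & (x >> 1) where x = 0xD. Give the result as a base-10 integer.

x = 1101 = 13
x>>1 = 0110
AND  = 0100 = 4
(x & (x >> 1) has a 1 wherever x has two consecutive 1 bits.)

4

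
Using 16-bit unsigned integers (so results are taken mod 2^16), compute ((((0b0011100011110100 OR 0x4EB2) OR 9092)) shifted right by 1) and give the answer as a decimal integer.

0b0011100011110100 = 0011100011110100
0x4EB2 = 0100111010110010
→ OR → 0111111011110110 = 32502
9092 = 0010001110000100
→ OR → 0111111111110110 = 32758
→ shifted right by 1 → 0011111111111011 = 16379

16379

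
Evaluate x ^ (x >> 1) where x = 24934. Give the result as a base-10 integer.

20949

x = 110000101100110 = 24934
x>>1 = 011000010110011
XOR  = 101000111010101 = 20949
(x ^ (x >> 1) gives the standard binary-reflected Gray code of x.)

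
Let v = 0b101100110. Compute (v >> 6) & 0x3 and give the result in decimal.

v = 101100110
Shift right by 6: 101
Mask low 2 bits: 01 = 1

1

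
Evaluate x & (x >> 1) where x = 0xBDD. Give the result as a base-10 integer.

460

x = 101111011101 = 3037
x>>1 = 010111101110
AND  = 000111001100 = 460
(x & (x >> 1) has a 1 wherever x has two consecutive 1 bits.)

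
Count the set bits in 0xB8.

4

0xB8 = 10111000
Count the 1s: 1 + 1 + 1 + 1 = 4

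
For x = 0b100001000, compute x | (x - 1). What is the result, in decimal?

271

x = 100001000 = 264
x - 1 = 100000111
OR    = 100001111 = 271
(x | (x - 1) sets all bits below the lowest set bit.)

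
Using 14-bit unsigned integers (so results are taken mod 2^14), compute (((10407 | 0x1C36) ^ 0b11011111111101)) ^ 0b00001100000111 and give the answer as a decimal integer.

2125

10407 = 10100010100111
0x1C36 = 01110000110110
→ | → 11110010110111 = 15543
0b11011111111101 = 11011111111101
→ ^ → 00101101001010 = 2890
0b00001100000111 = 00001100000111
→ ^ → 00100001001101 = 2125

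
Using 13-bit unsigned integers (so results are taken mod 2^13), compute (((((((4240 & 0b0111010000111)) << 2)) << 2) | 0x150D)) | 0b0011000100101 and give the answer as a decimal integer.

7981

4240 = 1000010010000
0b0111010000111 = 0111010000111
→ & → 0000010000000 = 128
→ << 2 (mod 2^13) → 0001000000000 = 512
→ << 2 (mod 2^13) → 0100000000000 = 2048
0x150D = 1010100001101
→ | → 1110100001101 = 7437
0b0011000100101 = 0011000100101
→ | → 1111100101101 = 7981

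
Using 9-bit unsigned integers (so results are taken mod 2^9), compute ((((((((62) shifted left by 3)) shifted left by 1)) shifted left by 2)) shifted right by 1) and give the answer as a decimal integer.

192

62 = 000111110
→ shifted left by 3 (mod 2^9) → 111110000 = 496
→ shifted left by 1 (mod 2^9) → 111100000 = 480
→ shifted left by 2 (mod 2^9) → 110000000 = 384
→ shifted right by 1 → 011000000 = 192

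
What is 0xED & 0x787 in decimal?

0xED = 00011101101
0x787 = 11110000111
AND → 00010000101 = 133

133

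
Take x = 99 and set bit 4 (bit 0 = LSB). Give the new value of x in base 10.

x = 01100011
bit 4 is currently 0; set it via x | (1 << 4) = x | 16
→ 01110011 = 115

115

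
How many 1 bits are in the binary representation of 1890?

1890 = 11101100010
Count the 1s: 1 + 1 + 1 + 1 + 1 + 1 = 6

6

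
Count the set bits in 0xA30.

0xA30 = 101000110000
Count the 1s: 1 + 1 + 1 + 1 = 4

4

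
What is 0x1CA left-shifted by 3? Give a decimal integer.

3664

0x1CA = 000111001010
shift left by 3 → 111001010000 = 3664
(equivalently, 458 × 2^3 = 458 × 8)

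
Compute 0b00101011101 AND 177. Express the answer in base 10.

a = 101011101
177 = 010110001
AND → 000010001 = 17

17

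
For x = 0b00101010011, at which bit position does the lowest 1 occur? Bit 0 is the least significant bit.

0

0b00101010011 = 101010011
Trailing zeros: 0, so the lowest set bit is bit 0 (value 1).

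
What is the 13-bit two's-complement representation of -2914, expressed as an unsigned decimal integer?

2914 in 13 bits: 0101101100010
Invert: 1010010011101
Add 1:  1010010011110 = 5278
(Check: 2^13 - 2914 = 8192 - 2914 = 5278.)

5278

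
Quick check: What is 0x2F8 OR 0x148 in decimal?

1016

0x2F8 = 1011111000
0x148 = 0101001000
 OR → 1111111000 = 1016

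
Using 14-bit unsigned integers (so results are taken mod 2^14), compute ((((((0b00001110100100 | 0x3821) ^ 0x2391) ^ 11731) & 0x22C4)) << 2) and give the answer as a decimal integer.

784

0b00001110100100 = 00001110100100
0x3821 = 11100000100001
→ | → 11101110100101 = 15269
0x2391 = 10001110010001
→ ^ → 01100000110100 = 6196
11731 = 10110111010011
→ ^ → 11010111100111 = 13799
0x22C4 = 10001011000100
→ & → 10000011000100 = 8388
→ << 2 (mod 2^14) → 00001100010000 = 784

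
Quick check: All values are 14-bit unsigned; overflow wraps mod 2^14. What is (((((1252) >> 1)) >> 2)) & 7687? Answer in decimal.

4

1252 = 00010011100100
→ >> 1 → 00001001110010 = 626
→ >> 2 → 00000010011100 = 156
7687 = 01111000000111
→ & → 00000000000100 = 4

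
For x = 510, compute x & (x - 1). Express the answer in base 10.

x = 111111110 = 510
x - 1 = 111111101
AND   = 111111100 = 508
(x & (x - 1) clears the lowest set bit of x.)

508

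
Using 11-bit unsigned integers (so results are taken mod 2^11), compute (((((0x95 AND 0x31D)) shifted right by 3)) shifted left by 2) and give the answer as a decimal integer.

0x95 = 00010010101
0x31D = 01100011101
→ AND → 00000010101 = 21
→ shifted right by 3 → 00000000010 = 2
→ shifted left by 2 (mod 2^11) → 00000001000 = 8

8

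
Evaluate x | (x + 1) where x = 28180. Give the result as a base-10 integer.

x = 110111000010100 = 28180
x + 1 = 110111000010101
OR    = 110111000010101 = 28181
(x | (x + 1) sets the lowest cleared bit.)

28181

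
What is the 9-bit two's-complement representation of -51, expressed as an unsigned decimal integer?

461

51 in 9 bits: 000110011
Invert: 111001100
Add 1:  111001101 = 461
(Check: 2^9 - 51 = 512 - 51 = 461.)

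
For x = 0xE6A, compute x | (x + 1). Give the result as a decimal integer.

x = 111001101010 = 3690
x + 1 = 111001101011
OR    = 111001101011 = 3691
(x | (x + 1) sets the lowest cleared bit.)

3691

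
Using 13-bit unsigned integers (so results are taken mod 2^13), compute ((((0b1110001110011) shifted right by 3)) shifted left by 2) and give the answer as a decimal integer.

3640

0b1110001110011 = 1110001110011
→ shifted right by 3 → 0001110001110 = 910
→ shifted left by 2 (mod 2^13) → 0111000111000 = 3640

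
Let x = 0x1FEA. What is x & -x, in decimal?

2

x = 1111111101010 = 8170
-x (two's complement) = …0000000010110
AND   = 0000000000010 = 2
(x & -x isolates the lowest set bit of x.)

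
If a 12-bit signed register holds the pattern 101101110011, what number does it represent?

-1165

pattern = 101101110011 (MSB is 1 ⇒ negative)
Invert: 010010001100, add 1 → 010010001101 = 1165, so the value is -1165.
(Equivalently: 2931 - 2^12 = 2931 - 4096 = -1165.)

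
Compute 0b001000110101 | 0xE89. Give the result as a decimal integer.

3773

a = 001000110101
0xE89 = 111010001001
 OR → 111010111101 = 3773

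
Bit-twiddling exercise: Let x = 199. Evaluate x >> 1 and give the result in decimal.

199 = 11000111
shift right by 1 → 01100011 = 99
(equivalently, floor(199 / 2))

99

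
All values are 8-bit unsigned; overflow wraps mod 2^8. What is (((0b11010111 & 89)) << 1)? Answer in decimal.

162

0b11010111 = 11010111
89 = 01011001
→ & → 01010001 = 81
→ << 1 (mod 2^8) → 10100010 = 162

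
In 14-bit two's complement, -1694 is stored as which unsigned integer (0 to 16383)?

1694 in 14 bits: 00011010011110
Invert: 11100101100001
Add 1:  11100101100010 = 14690
(Check: 2^14 - 1694 = 16384 - 1694 = 14690.)

14690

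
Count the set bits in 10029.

10029 = 10011100101101
Count the 1s: 1 + 1 + 1 + 1 + 1 + 1 + 1 + 1 = 8

8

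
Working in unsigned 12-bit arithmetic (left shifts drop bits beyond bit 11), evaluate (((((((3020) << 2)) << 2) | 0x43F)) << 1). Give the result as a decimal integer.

3020 = 101111001100
→ << 2 (mod 2^12) → 111100110000 = 3888
→ << 2 (mod 2^12) → 110011000000 = 3264
0x43F = 010000111111
→ | → 110011111111 = 3327
→ << 1 (mod 2^12) → 100111111110 = 2558

2558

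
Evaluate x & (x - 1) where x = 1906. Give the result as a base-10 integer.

1904

x = 11101110010 = 1906
x - 1 = 11101110001
AND   = 11101110000 = 1904
(x & (x - 1) clears the lowest set bit of x.)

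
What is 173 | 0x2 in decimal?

175

173 = 10101101
0x2 = 00000010
 OR → 10101111 = 175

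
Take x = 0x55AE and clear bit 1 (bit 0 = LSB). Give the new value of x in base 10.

x = 0101010110101110
bit 1 is currently 1; clear it via x & ~(1 << 1) = x & ~2
→ 0101010110101100 = 21932

21932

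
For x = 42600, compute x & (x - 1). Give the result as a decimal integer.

42592

x = 1010011001101000 = 42600
x - 1 = 1010011001100111
AND   = 1010011001100000 = 42592
(x & (x - 1) clears the lowest set bit of x.)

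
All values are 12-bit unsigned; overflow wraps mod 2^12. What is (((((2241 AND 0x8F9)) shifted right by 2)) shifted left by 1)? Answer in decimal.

2241 = 100011000001
0x8F9 = 100011111001
→ AND → 100011000001 = 2241
→ shifted right by 2 → 001000110000 = 560
→ shifted left by 1 (mod 2^12) → 010001100000 = 1120

1120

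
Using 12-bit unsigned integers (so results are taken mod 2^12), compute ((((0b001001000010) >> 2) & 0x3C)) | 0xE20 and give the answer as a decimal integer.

3632

0b001001000010 = 001001000010
→ >> 2 → 000010010000 = 144
0x3C = 000000111100
→ & → 000000010000 = 16
0xE20 = 111000100000
→ | → 111000110000 = 3632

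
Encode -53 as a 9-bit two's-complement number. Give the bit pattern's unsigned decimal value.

53 in 9 bits: 000110101
Invert: 111001010
Add 1:  111001011 = 459
(Check: 2^9 - 53 = 512 - 53 = 459.)

459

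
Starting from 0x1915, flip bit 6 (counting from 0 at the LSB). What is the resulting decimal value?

x = 01100100010101
bit 6 is currently 0; toggle it via x ^ (1 << 6) = x ^ 64
→ 01100101010101 = 6485

6485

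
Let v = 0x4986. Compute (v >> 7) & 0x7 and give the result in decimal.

v = 0100100110000110
Shift right by 7: 010010011
Mask low 3 bits: 011 = 3

3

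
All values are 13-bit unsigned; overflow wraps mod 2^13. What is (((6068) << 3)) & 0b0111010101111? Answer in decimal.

3232

6068 = 1011110110100
→ << 3 (mod 2^13) → 1110110100000 = 7584
0b0111010101111 = 0111010101111
→ & → 0110010100000 = 3232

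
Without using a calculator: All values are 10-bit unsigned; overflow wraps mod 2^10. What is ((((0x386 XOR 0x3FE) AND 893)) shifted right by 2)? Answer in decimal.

0x386 = 1110000110
0x3FE = 1111111110
→ XOR → 0001111000 = 120
893 = 1101111101
→ AND → 0001111000 = 120
→ shifted right by 2 → 0000011110 = 30

30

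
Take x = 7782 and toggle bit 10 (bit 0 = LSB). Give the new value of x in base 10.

6758

x = 01111001100110
bit 10 is currently 1; toggle it via x ^ (1 << 10) = x ^ 1024
→ 01101001100110 = 6758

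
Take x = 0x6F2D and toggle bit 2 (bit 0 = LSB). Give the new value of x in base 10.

x = 110111100101101
bit 2 is currently 1; toggle it via x ^ (1 << 2) = x ^ 4
→ 110111100101001 = 28457

28457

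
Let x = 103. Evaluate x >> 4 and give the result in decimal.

6

103 = 1100111
shift right by 4 → 0000110 = 6
(equivalently, floor(103 / 16))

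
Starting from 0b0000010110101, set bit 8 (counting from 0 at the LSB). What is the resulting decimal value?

437

x = 0000010110101
bit 8 is currently 0; set it via x | (1 << 8) = x | 256
→ 0000110110101 = 437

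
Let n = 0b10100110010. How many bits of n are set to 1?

5

n = 10100110010
Count the 1s: 1 + 1 + 1 + 1 + 1 = 5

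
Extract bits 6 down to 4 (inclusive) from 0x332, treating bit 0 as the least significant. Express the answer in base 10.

v = 1100110010
Shift right by 4: 110011
Mask low 3 bits: 011 = 3

3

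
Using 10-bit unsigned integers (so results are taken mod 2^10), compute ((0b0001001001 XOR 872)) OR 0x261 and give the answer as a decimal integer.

865

0b0001001001 = 0001001001
872 = 1101101000
→ XOR → 1100100001 = 801
0x261 = 1001100001
→ OR → 1101100001 = 865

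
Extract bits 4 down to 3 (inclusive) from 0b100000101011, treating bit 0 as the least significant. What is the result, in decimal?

v = 100000101011
Shift right by 3: 100000101
Mask low 2 bits: 01 = 1

1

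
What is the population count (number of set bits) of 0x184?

3

0x184 = 110000100
Count the 1s: 1 + 1 + 1 = 3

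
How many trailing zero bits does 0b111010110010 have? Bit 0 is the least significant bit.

0b111010110010 = 111010110010
Trailing zeros: 1, so the lowest set bit is bit 1 (value 2).

1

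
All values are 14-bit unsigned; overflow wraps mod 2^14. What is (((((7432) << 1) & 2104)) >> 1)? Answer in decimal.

7432 = 01110100001000
→ << 1 (mod 2^14) → 11101000010000 = 14864
2104 = 00100000111000
→ & → 00100000010000 = 2064
→ >> 1 → 00010000001000 = 1032

1032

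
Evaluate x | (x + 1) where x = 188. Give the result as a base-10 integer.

x = 10111100 = 188
x + 1 = 10111101
OR    = 10111101 = 189
(x | (x + 1) sets the lowest cleared bit.)

189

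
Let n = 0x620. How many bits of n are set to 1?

3

0x620 = 11000100000
Count the 1s: 1 + 1 + 1 = 3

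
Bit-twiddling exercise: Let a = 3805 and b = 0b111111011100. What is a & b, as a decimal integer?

3805 = 111011011101
b = 111111011100
AND → 111011011100 = 3804

3804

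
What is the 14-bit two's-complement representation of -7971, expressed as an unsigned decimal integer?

8413

7971 in 14 bits: 01111100100011
Invert: 10000011011100
Add 1:  10000011011101 = 8413
(Check: 2^14 - 7971 = 16384 - 7971 = 8413.)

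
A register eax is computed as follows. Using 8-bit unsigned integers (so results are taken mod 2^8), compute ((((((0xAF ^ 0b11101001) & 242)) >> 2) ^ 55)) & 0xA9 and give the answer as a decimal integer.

0xAF = 10101111
0b11101001 = 11101001
→ ^ → 01000110 = 70
242 = 11110010
→ & → 01000010 = 66
→ >> 2 → 00010000 = 16
55 = 00110111
→ ^ → 00100111 = 39
0xA9 = 10101001
→ & → 00100001 = 33

33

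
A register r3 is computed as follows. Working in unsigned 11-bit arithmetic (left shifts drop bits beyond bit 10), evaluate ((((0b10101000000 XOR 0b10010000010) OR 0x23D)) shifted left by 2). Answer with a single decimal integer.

2044

0b10101000000 = 10101000000
0b10010000010 = 10010000010
→ XOR → 00111000010 = 450
0x23D = 01000111101
→ OR → 01111111111 = 1023
→ shifted left by 2 (mod 2^11) → 11111111100 = 2044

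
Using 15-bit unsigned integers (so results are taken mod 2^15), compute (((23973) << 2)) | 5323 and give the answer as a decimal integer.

30431

23973 = 101110110100101
→ << 2 (mod 2^15) → 111011010010100 = 30356
5323 = 001010011001011
→ | → 111011011011111 = 30431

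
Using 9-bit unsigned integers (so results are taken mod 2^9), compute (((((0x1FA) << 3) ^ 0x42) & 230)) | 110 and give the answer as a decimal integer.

238

0x1FA = 111111010
→ << 3 (mod 2^9) → 111010000 = 464
0x42 = 001000010
→ ^ → 110010010 = 402
230 = 011100110
→ & → 010000010 = 130
110 = 001101110
→ | → 011101110 = 238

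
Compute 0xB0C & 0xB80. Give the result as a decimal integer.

0xB0C = 101100001100
0xB80 = 101110000000
AND → 101100000000 = 2816

2816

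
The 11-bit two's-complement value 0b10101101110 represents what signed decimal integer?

-658

pattern = 10101101110 (MSB is 1 ⇒ negative)
Invert: 01010010001, add 1 → 01010010010 = 658, so the value is -658.
(Equivalently: 1390 - 2^11 = 1390 - 2048 = -658.)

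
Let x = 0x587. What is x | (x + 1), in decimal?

x = 10110000111 = 1415
x + 1 = 10110001000
OR    = 10110001111 = 1423
(x | (x + 1) sets the lowest cleared bit.)

1423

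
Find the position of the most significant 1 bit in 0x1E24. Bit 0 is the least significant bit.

0x1E24 = 1111000100100
The topmost 1 is at position 12 (since 2^12 = 4096 ≤ 7716 < 8192).

12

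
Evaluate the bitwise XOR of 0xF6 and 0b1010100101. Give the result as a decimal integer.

595

0xF6 = 0011110110
b = 1010100101
XOR → 1001010011 = 595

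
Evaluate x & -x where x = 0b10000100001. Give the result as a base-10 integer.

x = 10000100001 = 1057
-x (two's complement) = …01111011111
AND   = 00000000001 = 1
(x & -x isolates the lowest set bit of x.)

1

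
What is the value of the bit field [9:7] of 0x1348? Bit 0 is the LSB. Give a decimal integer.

v = 1001101001000
Shift right by 7: 100110
Mask low 3 bits: 110 = 6

6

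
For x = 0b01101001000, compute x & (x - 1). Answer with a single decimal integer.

832

x = 1101001000 = 840
x - 1 = 1101000111
AND   = 1101000000 = 832
(x & (x - 1) clears the lowest set bit of x.)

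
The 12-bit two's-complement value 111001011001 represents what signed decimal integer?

-423

pattern = 111001011001 (MSB is 1 ⇒ negative)
Invert: 000110100110, add 1 → 000110100111 = 423, so the value is -423.
(Equivalently: 3673 - 2^12 = 3673 - 4096 = -423.)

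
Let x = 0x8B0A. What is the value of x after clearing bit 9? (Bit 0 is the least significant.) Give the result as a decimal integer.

35082

x = 1000101100001010
bit 9 is currently 1; clear it via x & ~(1 << 9) = x & ~512
→ 1000100100001010 = 35082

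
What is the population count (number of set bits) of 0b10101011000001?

6

n = 10101011000001
Count the 1s: 1 + 1 + 1 + 1 + 1 + 1 = 6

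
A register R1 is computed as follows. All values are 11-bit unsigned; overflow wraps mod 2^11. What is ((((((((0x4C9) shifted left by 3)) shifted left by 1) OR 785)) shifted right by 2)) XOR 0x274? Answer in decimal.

912

0x4C9 = 10011001001
→ shifted left by 3 (mod 2^11) → 11001001000 = 1608
→ shifted left by 1 (mod 2^11) → 10010010000 = 1168
785 = 01100010001
→ OR → 11110010001 = 1937
→ shifted right by 2 → 00111100100 = 484
0x274 = 01001110100
→ XOR → 01110010000 = 912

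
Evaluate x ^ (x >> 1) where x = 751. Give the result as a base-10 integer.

x = 1011101111 = 751
x>>1 = 0101110111
XOR  = 1110011000 = 920
(x ^ (x >> 1) gives the standard binary-reflected Gray code of x.)

920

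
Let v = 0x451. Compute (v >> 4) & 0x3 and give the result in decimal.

1

v = 10001010001
Shift right by 4: 1000101
Mask low 2 bits: 01 = 1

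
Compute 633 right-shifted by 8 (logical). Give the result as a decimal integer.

2

633 = 1001111001
shift right by 8 → 0000000010 = 2
(equivalently, floor(633 / 256))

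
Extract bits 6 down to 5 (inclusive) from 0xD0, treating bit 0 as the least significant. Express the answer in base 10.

2

v = 011010000
Shift right by 5: 0110
Mask low 2 bits: 10 = 2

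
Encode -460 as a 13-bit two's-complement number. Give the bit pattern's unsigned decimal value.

7732

460 in 13 bits: 0000111001100
Invert: 1111000110011
Add 1:  1111000110100 = 7732
(Check: 2^13 - 460 = 8192 - 460 = 7732.)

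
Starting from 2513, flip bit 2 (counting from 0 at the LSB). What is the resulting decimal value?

x = 100111010001
bit 2 is currently 0; toggle it via x ^ (1 << 2) = x ^ 4
→ 100111010101 = 2517

2517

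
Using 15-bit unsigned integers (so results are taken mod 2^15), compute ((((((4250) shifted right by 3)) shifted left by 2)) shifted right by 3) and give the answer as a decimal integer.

4250 = 001000010011010
→ shifted right by 3 → 000001000010011 = 531
→ shifted left by 2 (mod 2^15) → 000100001001100 = 2124
→ shifted right by 3 → 000000100001001 = 265

265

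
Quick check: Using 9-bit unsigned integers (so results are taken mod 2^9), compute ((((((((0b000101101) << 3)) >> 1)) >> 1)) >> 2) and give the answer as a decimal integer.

22

0b000101101 = 000101101
→ << 3 (mod 2^9) → 101101000 = 360
→ >> 1 → 010110100 = 180
→ >> 1 → 001011010 = 90
→ >> 2 → 000010110 = 22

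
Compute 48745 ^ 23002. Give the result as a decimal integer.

48745 = 1011111001101001
23002 = 0101100111011010
XOR → 1110011110110011 = 59315

59315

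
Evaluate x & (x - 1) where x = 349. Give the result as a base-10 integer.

348

x = 101011101 = 349
x - 1 = 101011100
AND   = 101011100 = 348
(x & (x - 1) clears the lowest set bit of x.)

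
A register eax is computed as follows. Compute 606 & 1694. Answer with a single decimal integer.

542

606 = 01001011110
1694 = 11010011110
AND → 01000011110 = 542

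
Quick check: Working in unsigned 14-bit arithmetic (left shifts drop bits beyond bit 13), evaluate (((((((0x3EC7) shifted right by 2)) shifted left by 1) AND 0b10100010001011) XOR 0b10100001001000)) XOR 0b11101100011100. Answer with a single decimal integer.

6998

0x3EC7 = 11111011000111
→ shifted right by 2 → 00111110110001 = 4017
→ shifted left by 1 (mod 2^14) → 01111101100010 = 8034
0b10100010001011 = 10100010001011
→ AND → 00100000000010 = 2050
0b10100001001000 = 10100001001000
→ XOR → 10000001001010 = 8266
0b11101100011100 = 11101100011100
→ XOR → 01101101010110 = 6998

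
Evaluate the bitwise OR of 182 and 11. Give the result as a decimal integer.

182 = 10110110
11 = 00001011
 OR → 10111111 = 191

191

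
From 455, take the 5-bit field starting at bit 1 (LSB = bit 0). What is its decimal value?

3

v = 111000111
Shift right by 1: 11100011
Mask low 5 bits: 00011 = 3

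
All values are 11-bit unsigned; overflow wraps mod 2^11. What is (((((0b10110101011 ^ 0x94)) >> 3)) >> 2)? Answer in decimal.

41

0b10110101011 = 10110101011
0x94 = 00010010100
→ ^ → 10100111111 = 1343
→ >> 3 → 00010100111 = 167
→ >> 2 → 00000101001 = 41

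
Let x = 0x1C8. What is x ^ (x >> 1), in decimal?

300

x = 111001000 = 456
x>>1 = 011100100
XOR  = 100101100 = 300
(x ^ (x >> 1) gives the standard binary-reflected Gray code of x.)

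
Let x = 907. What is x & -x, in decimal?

x = 1110001011 = 907
-x (two's complement) = …0001110101
AND   = 0000000001 = 1
(x & -x isolates the lowest set bit of x.)

1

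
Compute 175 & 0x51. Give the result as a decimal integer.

175 = 10101111
0x51 = 01010001
AND → 00000001 = 1

1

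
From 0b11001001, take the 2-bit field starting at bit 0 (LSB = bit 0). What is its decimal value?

1

v = 11001001
Shift right by 0: 11001001
Mask low 2 bits: 01 = 1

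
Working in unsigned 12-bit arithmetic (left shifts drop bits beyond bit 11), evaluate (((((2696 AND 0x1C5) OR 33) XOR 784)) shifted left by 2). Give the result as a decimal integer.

3780

2696 = 101010001000
0x1C5 = 000111000101
→ AND → 000010000000 = 128
33 = 000000100001
→ OR → 000010100001 = 161
784 = 001100010000
→ XOR → 001110110001 = 945
→ shifted left by 2 (mod 2^12) → 111011000100 = 3780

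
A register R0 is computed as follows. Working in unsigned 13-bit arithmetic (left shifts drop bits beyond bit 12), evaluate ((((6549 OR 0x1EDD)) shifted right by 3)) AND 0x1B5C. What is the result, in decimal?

856

6549 = 1100110010101
0x1EDD = 1111011011101
→ OR → 1111111011101 = 8157
→ shifted right by 3 → 0001111111011 = 1019
0x1B5C = 1101101011100
→ AND → 0001101011000 = 856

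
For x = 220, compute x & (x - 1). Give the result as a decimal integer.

216

x = 11011100 = 220
x - 1 = 11011011
AND   = 11011000 = 216
(x & (x - 1) clears the lowest set bit of x.)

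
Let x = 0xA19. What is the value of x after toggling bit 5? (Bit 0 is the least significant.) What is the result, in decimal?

x = 0101000011001
bit 5 is currently 0; toggle it via x ^ (1 << 5) = x ^ 32
→ 0101000111001 = 2617

2617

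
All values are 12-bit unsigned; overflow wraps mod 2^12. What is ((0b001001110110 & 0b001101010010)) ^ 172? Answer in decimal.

766

0b001001110110 = 001001110110
0b001101010010 = 001101010010
→ & → 001001010010 = 594
172 = 000010101100
→ ^ → 001011111110 = 766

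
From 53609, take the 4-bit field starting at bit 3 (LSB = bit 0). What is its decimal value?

v = 1101000101101001
Shift right by 3: 1101000101101
Mask low 4 bits: 1101 = 13

13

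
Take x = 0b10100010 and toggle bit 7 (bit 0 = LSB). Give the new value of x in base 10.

x = 10100010
bit 7 is currently 1; toggle it via x ^ (1 << 7) = x ^ 128
→ 00100010 = 34

34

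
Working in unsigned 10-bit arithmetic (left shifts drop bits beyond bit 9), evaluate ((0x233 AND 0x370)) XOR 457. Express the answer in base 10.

0x233 = 1000110011
0x370 = 1101110000
→ AND → 1000110000 = 560
457 = 0111001001
→ XOR → 1111111001 = 1017

1017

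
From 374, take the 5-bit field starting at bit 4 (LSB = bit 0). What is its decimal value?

23

v = 0000101110110
Shift right by 4: 000010111
Mask low 5 bits: 10111 = 23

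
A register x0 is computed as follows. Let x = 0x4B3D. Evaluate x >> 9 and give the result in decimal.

37

0x4B3D = 100101100111101
shift right by 9 → 000000000100101 = 37
(equivalently, floor(19261 / 512))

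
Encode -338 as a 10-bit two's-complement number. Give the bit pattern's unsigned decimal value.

686

338 in 10 bits: 0101010010
Invert: 1010101101
Add 1:  1010101110 = 686
(Check: 2^10 - 338 = 1024 - 338 = 686.)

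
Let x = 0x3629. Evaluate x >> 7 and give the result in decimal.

108

0x3629 = 11011000101001
shift right by 7 → 00000001101100 = 108
(equivalently, floor(13865 / 128))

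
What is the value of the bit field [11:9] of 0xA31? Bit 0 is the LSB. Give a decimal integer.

v = 101000110001
Shift right by 9: 101
Mask low 3 bits: 101 = 5

5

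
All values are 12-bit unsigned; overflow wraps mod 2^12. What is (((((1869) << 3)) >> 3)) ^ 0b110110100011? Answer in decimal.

3310

1869 = 011101001101
→ << 3 (mod 2^12) → 101001101000 = 2664
→ >> 3 → 000101001101 = 333
0b110110100011 = 110110100011
→ ^ → 110011101110 = 3310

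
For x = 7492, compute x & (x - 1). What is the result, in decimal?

7488

x = 1110101000100 = 7492
x - 1 = 1110101000011
AND   = 1110101000000 = 7488
(x & (x - 1) clears the lowest set bit of x.)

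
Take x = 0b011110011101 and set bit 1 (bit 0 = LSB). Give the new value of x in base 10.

1951

x = 011110011101
bit 1 is currently 0; set it via x | (1 << 1) = x | 2
→ 011110011111 = 1951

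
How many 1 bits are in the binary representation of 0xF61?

7

0xF61 = 111101100001
Count the 1s: 1 + 1 + 1 + 1 + 1 + 1 + 1 = 7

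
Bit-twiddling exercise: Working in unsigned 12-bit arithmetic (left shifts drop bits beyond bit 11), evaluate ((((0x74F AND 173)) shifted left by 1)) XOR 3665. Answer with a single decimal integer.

3659

0x74F = 011101001111
173 = 000010101101
→ AND → 000000001101 = 13
→ shifted left by 1 (mod 2^12) → 000000011010 = 26
3665 = 111001010001
→ XOR → 111001001011 = 3659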